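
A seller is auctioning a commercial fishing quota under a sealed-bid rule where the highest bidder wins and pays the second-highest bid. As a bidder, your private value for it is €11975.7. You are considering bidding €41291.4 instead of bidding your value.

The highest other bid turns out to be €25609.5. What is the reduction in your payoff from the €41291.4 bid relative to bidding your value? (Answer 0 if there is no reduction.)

€13633.8

Bidding your value €11975.7: you lose (since €11975.7 < €25609.5). Payoff €0.
Bidding €41291.4: you win and pay €25609.5. Payoff €11975.7 − €25609.5 = −€13633.8.
The competing bid €25609.5 lies between your value and your inflated bid, so overbidding wins an item priced above your value.
Loss from deviating = €0 − (−€13633.8) = €13633.8.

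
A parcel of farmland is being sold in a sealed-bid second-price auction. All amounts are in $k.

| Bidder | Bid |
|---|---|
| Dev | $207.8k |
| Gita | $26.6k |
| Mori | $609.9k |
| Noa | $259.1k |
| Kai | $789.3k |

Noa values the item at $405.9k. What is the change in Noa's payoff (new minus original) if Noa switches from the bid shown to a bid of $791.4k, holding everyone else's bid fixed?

The highest bid among the other bidders is $789.3k; Noa's bid doesn't change that.
Original bid $259.1k: Noa is not highest (top rival bid is $789.3k); payoff $0k.
Alternative bid $791.4k: Noa is highest, pays the top rival bid $789.3k; payoff $405.9k − $789.3k = −$383.4k.
Change in payoff = −$383.4k − ($0k) = −$383.4k.

−$383.4k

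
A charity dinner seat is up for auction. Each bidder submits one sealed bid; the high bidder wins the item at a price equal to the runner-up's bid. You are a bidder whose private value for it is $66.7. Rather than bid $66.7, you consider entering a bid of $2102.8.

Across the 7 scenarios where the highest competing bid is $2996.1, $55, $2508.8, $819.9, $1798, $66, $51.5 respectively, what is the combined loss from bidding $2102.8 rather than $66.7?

$2484.5

The deviation costs you only when the competing bid falls strictly between $66.7 and $2102.8; elsewhere both bids give the same outcome.
$2996.1: outcomes coincide → loss $0.
$55: outcomes coincide → loss $0.
$2508.8: outcomes coincide → loss $0.
$819.9: truthful payoff $0, deviation payoff −$753.2 → loss $753.2.
$1798: truthful payoff $0, deviation payoff −$1731.3 → loss $1731.3.
$66: outcomes coincide → loss $0.
$51.5: outcomes coincide → loss $0.
Total loss = $753.2 + $1731.3 = $2484.5.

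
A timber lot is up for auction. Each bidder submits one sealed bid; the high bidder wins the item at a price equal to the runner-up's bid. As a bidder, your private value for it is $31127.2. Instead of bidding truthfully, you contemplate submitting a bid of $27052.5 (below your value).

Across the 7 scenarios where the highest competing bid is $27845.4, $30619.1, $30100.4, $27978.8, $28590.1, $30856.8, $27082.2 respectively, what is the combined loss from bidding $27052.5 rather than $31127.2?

The deviation costs you only when the competing bid falls strictly between $27052.5 and $31127.2; elsewhere both bids give the same outcome.
$27845.4: truthful payoff $3281.8, deviation payoff $0 → loss $3281.8.
$30619.1: truthful payoff $508.1, deviation payoff $0 → loss $508.1.
$30100.4: truthful payoff $1026.8, deviation payoff $0 → loss $1026.8.
$27978.8: truthful payoff $3148.4, deviation payoff $0 → loss $3148.4.
$28590.1: truthful payoff $2537.1, deviation payoff $0 → loss $2537.1.
$30856.8: truthful payoff $270.4, deviation payoff $0 → loss $270.4.
$27082.2: truthful payoff $4045, deviation payoff $0 → loss $4045.
Total loss = $3281.8 + $508.1 + $1026.8 + $3148.4 + $2537.1 + $270.4 + $4045 = $14817.6.

$14817.6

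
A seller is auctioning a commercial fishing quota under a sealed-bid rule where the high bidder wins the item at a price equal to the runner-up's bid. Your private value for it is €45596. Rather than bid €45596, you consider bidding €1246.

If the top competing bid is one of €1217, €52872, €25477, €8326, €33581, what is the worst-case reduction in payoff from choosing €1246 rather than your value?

€1217: same outcome either way → loss €0.
€52872: same outcome either way → loss €0.
€25477: truthful gives €20119, deviation gives €0 → loss €20119.
€8326: truthful gives €37270, deviation gives €0 → loss €37270.
€33581: truthful gives €12015, deviation gives €0 → loss €12015.
Maximum loss: €37270.

€37270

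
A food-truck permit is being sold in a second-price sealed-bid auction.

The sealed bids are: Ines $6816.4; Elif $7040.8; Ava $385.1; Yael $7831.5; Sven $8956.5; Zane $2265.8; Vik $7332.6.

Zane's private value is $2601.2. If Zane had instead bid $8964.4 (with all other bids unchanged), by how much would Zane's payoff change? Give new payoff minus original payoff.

The highest bid among the other bidders is $8956.5; Zane's bid doesn't change that.
Original bid $2265.8: Zane is not highest (top rival bid is $8956.5); payoff $0.
Alternative bid $8964.4: Zane is highest, pays the top rival bid $8956.5; payoff $2601.2 − $8956.5 = −$6355.3.
Change in payoff = −$6355.3 − ($0) = −$6355.3.

−$6355.3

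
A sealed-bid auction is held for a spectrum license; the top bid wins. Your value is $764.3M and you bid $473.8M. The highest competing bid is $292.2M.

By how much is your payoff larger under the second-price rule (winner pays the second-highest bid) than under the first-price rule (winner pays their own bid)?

$181.6M

You have the highest bid, so you win under either rule.
Second-price: pay $292.2M → payoff $472.1M.
First-price: pay your own bid $473.8M → payoff $290.5M.
Difference = $472.1M − ($290.5M) = $181.6M.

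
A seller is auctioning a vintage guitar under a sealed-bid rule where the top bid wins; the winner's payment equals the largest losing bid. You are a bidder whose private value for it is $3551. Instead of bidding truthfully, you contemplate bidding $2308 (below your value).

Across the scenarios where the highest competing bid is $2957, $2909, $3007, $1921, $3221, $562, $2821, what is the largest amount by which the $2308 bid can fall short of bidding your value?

$2957: truthful gives $594, deviation gives $0 → loss $594.
$2909: truthful gives $642, deviation gives $0 → loss $642.
$3007: truthful gives $544, deviation gives $0 → loss $544.
$1921: same outcome either way → loss $0.
$3221: truthful gives $330, deviation gives $0 → loss $330.
$562: same outcome either way → loss $0.
$2821: truthful gives $730, deviation gives $0 → loss $730.
Maximum loss: $730.

$730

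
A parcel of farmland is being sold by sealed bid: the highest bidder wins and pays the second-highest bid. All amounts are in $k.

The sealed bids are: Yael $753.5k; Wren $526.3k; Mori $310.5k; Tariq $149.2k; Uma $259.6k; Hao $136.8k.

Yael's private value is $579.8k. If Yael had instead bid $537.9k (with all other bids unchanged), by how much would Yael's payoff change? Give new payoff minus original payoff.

The highest bid among the other bidders is $526.3k; Yael's bid doesn't change that.
Original bid $753.5k: Yael is highest, pays the top rival bid $526.3k; payoff $579.8k − $526.3k = $53.5k.
Alternative bid $537.9k: Yael is highest, pays the top rival bid $526.3k; payoff $579.8k − $526.3k = $53.5k.
Change in payoff = $53.5k − ($53.5k) = $0k.

$0k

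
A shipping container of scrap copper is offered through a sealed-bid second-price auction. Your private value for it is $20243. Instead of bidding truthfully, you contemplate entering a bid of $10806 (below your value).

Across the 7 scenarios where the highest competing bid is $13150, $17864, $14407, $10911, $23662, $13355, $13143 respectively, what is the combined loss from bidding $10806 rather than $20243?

$38628

The deviation costs you only when the competing bid falls strictly between $10806 and $20243; elsewhere both bids give the same outcome.
$13150: truthful payoff $7093, deviation payoff $0 → loss $7093.
$17864: truthful payoff $2379, deviation payoff $0 → loss $2379.
$14407: truthful payoff $5836, deviation payoff $0 → loss $5836.
$10911: truthful payoff $9332, deviation payoff $0 → loss $9332.
$23662: outcomes coincide → loss $0.
$13355: truthful payoff $6888, deviation payoff $0 → loss $6888.
$13143: truthful payoff $7100, deviation payoff $0 → loss $7100.
Total loss = $7093 + $2379 + $5836 + $9332 + $6888 + $7100 = $38628.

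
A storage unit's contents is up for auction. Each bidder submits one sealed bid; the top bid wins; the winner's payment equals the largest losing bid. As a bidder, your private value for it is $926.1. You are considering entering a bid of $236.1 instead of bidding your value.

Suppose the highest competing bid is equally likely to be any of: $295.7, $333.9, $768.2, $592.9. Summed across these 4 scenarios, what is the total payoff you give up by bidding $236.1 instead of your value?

$1713.7

The deviation costs you only when the competing bid falls strictly between $236.1 and $926.1; elsewhere both bids give the same outcome.
$295.7: truthful payoff $630.4, deviation payoff $0 → loss $630.4.
$333.9: truthful payoff $592.2, deviation payoff $0 → loss $592.2.
$768.2: truthful payoff $157.9, deviation payoff $0 → loss $157.9.
$592.9: truthful payoff $333.2, deviation payoff $0 → loss $333.2.
Total loss = $630.4 + $592.2 + $157.9 + $333.2 = $1713.7.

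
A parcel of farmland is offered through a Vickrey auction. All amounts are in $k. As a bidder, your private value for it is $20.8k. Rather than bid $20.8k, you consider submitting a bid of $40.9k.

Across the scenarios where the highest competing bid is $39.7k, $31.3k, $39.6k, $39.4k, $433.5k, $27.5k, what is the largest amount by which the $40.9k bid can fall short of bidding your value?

$39.7k: truthful gives $0k, deviation gives −$18.9k → loss $18.9k.
$31.3k: truthful gives $0k, deviation gives −$10.5k → loss $10.5k.
$39.6k: truthful gives $0k, deviation gives −$18.8k → loss $18.8k.
$39.4k: truthful gives $0k, deviation gives −$18.6k → loss $18.6k.
$433.5k: same outcome either way → loss $0k.
$27.5k: truthful gives $0k, deviation gives −$6.7k → loss $6.7k.
Maximum loss: $18.9k.

$18.9k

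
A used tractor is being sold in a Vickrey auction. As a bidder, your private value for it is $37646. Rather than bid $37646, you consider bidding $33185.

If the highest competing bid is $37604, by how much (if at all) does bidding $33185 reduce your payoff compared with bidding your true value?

$42

Bidding your value $37646: you win (since $37646 > $37604) and pay $37604. Payoff $42.
Bidding $33185: you lose. Payoff $0.
The competing bid $37604 lies between your shaded bid and your value, so underbidding forfeits an item you could have won at a profitable price.
Loss from deviating = $42 − ($0) = $42.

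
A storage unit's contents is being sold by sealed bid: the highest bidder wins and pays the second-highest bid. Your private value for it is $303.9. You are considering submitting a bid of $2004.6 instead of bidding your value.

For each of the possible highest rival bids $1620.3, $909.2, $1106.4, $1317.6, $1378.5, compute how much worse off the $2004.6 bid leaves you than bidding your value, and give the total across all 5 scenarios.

The deviation costs you only when the competing bid falls strictly between $303.9 and $2004.6; elsewhere both bids give the same outcome.
$1620.3: truthful payoff $0, deviation payoff −$1316.4 → loss $1316.4.
$909.2: truthful payoff $0, deviation payoff −$605.3 → loss $605.3.
$1106.4: truthful payoff $0, deviation payoff −$802.5 → loss $802.5.
$1317.6: truthful payoff $0, deviation payoff −$1013.7 → loss $1013.7.
$1378.5: truthful payoff $0, deviation payoff −$1074.6 → loss $1074.6.
Total loss = $1316.4 + $605.3 + $802.5 + $1013.7 + $1074.6 = $4812.5.

$4812.5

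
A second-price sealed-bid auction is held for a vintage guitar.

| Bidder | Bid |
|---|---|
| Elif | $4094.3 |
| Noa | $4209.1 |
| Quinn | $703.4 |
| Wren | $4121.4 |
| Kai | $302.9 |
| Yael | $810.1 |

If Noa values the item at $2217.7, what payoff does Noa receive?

−$1903.7

Highest bid: Noa at $4209.1, so Noa wins.
Second-highest bid: Wren at $4121.4 — that is the price the winner pays.
Noa's payoff = value − price = $2217.7 − $4121.4 = −$1903.7.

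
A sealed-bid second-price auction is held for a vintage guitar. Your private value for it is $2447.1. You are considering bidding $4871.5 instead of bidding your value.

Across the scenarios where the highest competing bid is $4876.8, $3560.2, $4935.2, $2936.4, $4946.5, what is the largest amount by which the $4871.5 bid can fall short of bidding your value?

$4876.8: same outcome either way → loss $0.
$3560.2: truthful gives $0, deviation gives −$1113.1 → loss $1113.1.
$4935.2: same outcome either way → loss $0.
$2936.4: truthful gives $0, deviation gives −$489.3 → loss $489.3.
$4946.5: same outcome either way → loss $0.
Maximum loss: $1113.1.

$1113.1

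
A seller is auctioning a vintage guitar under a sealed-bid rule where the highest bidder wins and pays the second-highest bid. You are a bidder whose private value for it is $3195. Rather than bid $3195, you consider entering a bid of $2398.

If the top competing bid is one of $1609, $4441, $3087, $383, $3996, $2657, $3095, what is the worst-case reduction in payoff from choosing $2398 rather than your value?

$1609: same outcome either way → loss $0.
$4441: same outcome either way → loss $0.
$3087: truthful gives $108, deviation gives $0 → loss $108.
$383: same outcome either way → loss $0.
$3996: same outcome either way → loss $0.
$2657: truthful gives $538, deviation gives $0 → loss $538.
$3095: truthful gives $100, deviation gives $0 → loss $100.
Maximum loss: $538.

$538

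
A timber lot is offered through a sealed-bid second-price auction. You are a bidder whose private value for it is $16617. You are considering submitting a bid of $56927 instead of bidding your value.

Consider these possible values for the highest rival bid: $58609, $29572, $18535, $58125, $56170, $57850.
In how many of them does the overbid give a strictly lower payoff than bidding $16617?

3

The deviation hurts exactly when the highest competing bid lies strictly between $16617 and $56927 — overbidding then wins at a price above your value.
$58609: above both → same outcome either way.
$29572: inside the interval → strictly worse (loss $12955).
$18535: inside the interval → strictly worse (loss $1918).
$58125: above both → same outcome either way.
$56170: inside the interval → strictly worse (loss $39553).
$57850: above both → same outcome either way.
Count: 3.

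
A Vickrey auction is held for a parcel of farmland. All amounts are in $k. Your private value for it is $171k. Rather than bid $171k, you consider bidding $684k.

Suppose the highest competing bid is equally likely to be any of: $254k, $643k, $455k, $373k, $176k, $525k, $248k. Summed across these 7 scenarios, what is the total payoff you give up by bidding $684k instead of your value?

$1477k

The deviation costs you only when the competing bid falls strictly between $171k and $684k; elsewhere both bids give the same outcome.
$254k: truthful payoff $0k, deviation payoff −$83k → loss $83k.
$643k: truthful payoff $0k, deviation payoff −$472k → loss $472k.
$455k: truthful payoff $0k, deviation payoff −$284k → loss $284k.
$373k: truthful payoff $0k, deviation payoff −$202k → loss $202k.
$176k: truthful payoff $0k, deviation payoff −$5k → loss $5k.
$525k: truthful payoff $0k, deviation payoff −$354k → loss $354k.
$248k: truthful payoff $0k, deviation payoff −$77k → loss $77k.
Total loss = $83k + $472k + $284k + $202k + $5k + $354k + $77k = $1477k.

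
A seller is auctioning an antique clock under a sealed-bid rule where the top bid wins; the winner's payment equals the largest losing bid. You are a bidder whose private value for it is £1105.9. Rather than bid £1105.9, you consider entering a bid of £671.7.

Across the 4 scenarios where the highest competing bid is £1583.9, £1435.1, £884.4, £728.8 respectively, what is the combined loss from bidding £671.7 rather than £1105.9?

£598.6

The deviation costs you only when the competing bid falls strictly between £671.7 and £1105.9; elsewhere both bids give the same outcome.
£1583.9: outcomes coincide → loss £0.
£1435.1: outcomes coincide → loss £0.
£884.4: truthful payoff £221.5, deviation payoff £0 → loss £221.5.
£728.8: truthful payoff £377.1, deviation payoff £0 → loss £377.1.
Total loss = £221.5 + £377.1 = £598.6.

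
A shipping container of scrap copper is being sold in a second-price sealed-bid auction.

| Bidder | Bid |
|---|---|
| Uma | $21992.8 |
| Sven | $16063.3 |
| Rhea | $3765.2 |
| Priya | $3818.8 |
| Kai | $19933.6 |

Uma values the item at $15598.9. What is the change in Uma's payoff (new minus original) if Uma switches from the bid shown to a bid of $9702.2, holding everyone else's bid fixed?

$4334.7

The highest bid among the other bidders is $19933.6; Uma's bid doesn't change that.
Original bid $21992.8: Uma is highest, pays the top rival bid $19933.6; payoff $15598.9 − $19933.6 = −$4334.7.
Alternative bid $9702.2: Uma is not highest (top rival bid is $19933.6); payoff $0.
Change in payoff = $0 − (−$4334.7) = $4334.7.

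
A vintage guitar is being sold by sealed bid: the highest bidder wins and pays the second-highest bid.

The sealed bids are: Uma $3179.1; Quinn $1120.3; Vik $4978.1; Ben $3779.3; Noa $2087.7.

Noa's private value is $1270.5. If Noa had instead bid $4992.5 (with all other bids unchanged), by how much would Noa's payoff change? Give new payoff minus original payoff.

The highest bid among the other bidders is $4978.1; Noa's bid doesn't change that.
Original bid $2087.7: Noa is not highest (top rival bid is $4978.1); payoff $0.
Alternative bid $4992.5: Noa is highest, pays the top rival bid $4978.1; payoff $1270.5 − $4978.1 = −$3707.6.
Change in payoff = −$3707.6 − ($0) = −$3707.6.

−$3707.6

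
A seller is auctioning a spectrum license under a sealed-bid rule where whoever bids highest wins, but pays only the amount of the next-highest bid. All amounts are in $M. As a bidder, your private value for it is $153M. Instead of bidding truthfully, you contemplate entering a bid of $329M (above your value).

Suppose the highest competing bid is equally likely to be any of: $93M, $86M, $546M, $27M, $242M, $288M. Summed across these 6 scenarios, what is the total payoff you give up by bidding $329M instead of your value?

$224M

The deviation costs you only when the competing bid falls strictly between $153M and $329M; elsewhere both bids give the same outcome.
$93M: outcomes coincide → loss $0M.
$86M: outcomes coincide → loss $0M.
$546M: outcomes coincide → loss $0M.
$27M: outcomes coincide → loss $0M.
$242M: truthful payoff $0M, deviation payoff −$89M → loss $89M.
$288M: truthful payoff $0M, deviation payoff −$135M → loss $135M.
Total loss = $89M + $135M = $224M.
In a second-price auction your bid sets only whether you win, not what you pay, so bidding your true value is weakly dominant.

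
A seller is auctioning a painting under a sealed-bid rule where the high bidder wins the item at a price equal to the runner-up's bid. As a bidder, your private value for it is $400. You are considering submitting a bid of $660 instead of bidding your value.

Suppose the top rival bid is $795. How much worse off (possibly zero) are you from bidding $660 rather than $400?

Bidding your value $400: you lose (since $400 < $795). Payoff $0.
Bidding $660: you lose. Payoff $0.
Difference = $0 − $0 = $0; both bids lead to the same outcome because the competing bid is above both your value and your alternative bid.

$0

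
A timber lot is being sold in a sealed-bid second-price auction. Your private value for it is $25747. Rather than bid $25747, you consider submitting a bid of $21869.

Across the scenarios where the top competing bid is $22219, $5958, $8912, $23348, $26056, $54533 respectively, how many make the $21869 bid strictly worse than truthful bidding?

The deviation hurts exactly when the highest competing bid lies strictly between $21869 and $25747 — underbidding then forfeits a profitable win.
$22219: inside the interval → strictly worse (loss $3528).
$5958: below both → same outcome either way.
$8912: below both → same outcome either way.
$23348: inside the interval → strictly worse (loss $2399).
$26056: above both → same outcome either way.
$54533: above both → same outcome either way.
Count: 2.

2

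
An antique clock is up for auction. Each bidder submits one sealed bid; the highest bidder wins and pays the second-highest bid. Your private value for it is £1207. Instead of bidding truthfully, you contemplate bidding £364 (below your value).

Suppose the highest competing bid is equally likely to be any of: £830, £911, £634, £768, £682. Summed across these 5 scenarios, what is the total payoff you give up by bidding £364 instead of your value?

£2210

The deviation costs you only when the competing bid falls strictly between £364 and £1207; elsewhere both bids give the same outcome.
£830: truthful payoff £377, deviation payoff £0 → loss £377.
£911: truthful payoff £296, deviation payoff £0 → loss £296.
£634: truthful payoff £573, deviation payoff £0 → loss £573.
£768: truthful payoff £439, deviation payoff £0 → loss £439.
£682: truthful payoff £525, deviation payoff £0 → loss £525.
Total loss = £377 + £296 + £573 + £439 + £525 = £2210.
In a second-price auction your bid sets only whether you win, not what you pay, so bidding your true value is weakly dominant.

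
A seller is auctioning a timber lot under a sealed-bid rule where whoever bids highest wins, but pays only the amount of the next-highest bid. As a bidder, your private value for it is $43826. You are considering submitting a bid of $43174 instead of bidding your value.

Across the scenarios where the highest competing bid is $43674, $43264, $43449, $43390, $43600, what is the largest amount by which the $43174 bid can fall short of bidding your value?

$562

$43674: truthful gives $152, deviation gives $0 → loss $152.
$43264: truthful gives $562, deviation gives $0 → loss $562.
$43449: truthful gives $377, deviation gives $0 → loss $377.
$43390: truthful gives $436, deviation gives $0 → loss $436.
$43600: truthful gives $226, deviation gives $0 → loss $226.
Maximum loss: $562.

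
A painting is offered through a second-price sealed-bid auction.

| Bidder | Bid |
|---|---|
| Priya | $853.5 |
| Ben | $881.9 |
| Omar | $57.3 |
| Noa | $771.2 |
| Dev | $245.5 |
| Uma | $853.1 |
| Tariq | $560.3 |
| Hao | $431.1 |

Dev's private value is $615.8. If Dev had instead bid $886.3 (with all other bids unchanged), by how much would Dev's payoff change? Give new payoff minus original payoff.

−$266.1

The highest bid among the other bidders is $881.9; Dev's bid doesn't change that.
Original bid $245.5: Dev is not highest (top rival bid is $881.9); payoff $0.
Alternative bid $886.3: Dev is highest, pays the top rival bid $881.9; payoff $615.8 − $881.9 = −$266.1.
Change in payoff = −$266.1 − ($0) = −$266.1.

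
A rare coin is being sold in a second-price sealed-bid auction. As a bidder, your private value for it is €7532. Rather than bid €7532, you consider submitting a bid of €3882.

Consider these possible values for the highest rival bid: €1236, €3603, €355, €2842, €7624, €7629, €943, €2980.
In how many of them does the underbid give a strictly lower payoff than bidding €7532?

The deviation hurts exactly when the highest competing bid lies strictly between €3882 and €7532 — underbidding then forfeits a profitable win.
€1236: below both → same outcome either way.
€3603: below both → same outcome either way.
€355: below both → same outcome either way.
€2842: below both → same outcome either way.
€7624: above both → same outcome either way.
€7629: above both → same outcome either way.
€943: below both → same outcome either way.
€2980: below both → same outcome either way.
Count: 0.

0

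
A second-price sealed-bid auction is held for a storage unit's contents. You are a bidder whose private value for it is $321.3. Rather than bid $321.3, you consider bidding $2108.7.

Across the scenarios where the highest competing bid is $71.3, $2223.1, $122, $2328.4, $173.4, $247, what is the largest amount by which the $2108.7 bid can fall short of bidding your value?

$71.3: same outcome either way → loss $0.
$2223.1: same outcome either way → loss $0.
$122: same outcome either way → loss $0.
$2328.4: same outcome either way → loss $0.
$173.4: same outcome either way → loss $0.
$247: same outcome either way → loss $0.
Maximum loss: $0.

$0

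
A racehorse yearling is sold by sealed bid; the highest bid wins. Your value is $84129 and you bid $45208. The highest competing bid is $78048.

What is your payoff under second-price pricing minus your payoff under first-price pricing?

Your bid $45208 is below $78048, so you lose under either rule.
Payoff is $0 in both cases; difference = $0.

$0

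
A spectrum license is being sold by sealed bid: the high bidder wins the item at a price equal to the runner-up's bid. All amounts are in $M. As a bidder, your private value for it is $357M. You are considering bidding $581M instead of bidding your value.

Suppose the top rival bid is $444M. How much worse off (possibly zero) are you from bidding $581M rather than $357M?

Bidding your value $357M: you lose (since $357M < $444M). Payoff $0M.
Bidding $581M: you win and pay $444M. Payoff $357M − $444M = −$87M.
The competing bid $444M lies between your value and your inflated bid, so overbidding wins an item priced above your value.
Loss from deviating = $0M − (−$87M) = $87M.

$87M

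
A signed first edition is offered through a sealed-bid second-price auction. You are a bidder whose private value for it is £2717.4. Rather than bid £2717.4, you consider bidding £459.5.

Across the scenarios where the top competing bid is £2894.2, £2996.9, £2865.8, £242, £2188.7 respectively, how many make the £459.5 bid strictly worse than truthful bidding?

The deviation hurts exactly when the highest competing bid lies strictly between £459.5 and £2717.4 — underbidding then forfeits a profitable win.
£2894.2: above both → same outcome either way.
£2996.9: above both → same outcome either way.
£2865.8: above both → same outcome either way.
£242: below both → same outcome either way.
£2188.7: inside the interval → strictly worse (loss £528.7).
Count: 1.

1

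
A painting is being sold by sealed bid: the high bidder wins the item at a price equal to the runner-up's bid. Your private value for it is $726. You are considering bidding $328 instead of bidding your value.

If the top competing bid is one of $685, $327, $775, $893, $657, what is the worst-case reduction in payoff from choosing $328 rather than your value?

$685: truthful gives $41, deviation gives $0 → loss $41.
$327: same outcome either way → loss $0.
$775: same outcome either way → loss $0.
$893: same outcome either way → loss $0.
$657: truthful gives $69, deviation gives $0 → loss $69.
Maximum loss: $69.

$69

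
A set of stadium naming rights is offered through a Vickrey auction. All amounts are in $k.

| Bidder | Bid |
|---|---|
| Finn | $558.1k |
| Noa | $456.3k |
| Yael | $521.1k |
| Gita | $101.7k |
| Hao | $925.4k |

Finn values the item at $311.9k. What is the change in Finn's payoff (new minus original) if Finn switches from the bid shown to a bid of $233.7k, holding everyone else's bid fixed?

The highest bid among the other bidders is $925.4k; Finn's bid doesn't change that.
Original bid $558.1k: Finn is not highest (top rival bid is $925.4k); payoff $0k.
Alternative bid $233.7k: Finn is not highest (top rival bid is $925.4k); payoff $0k.
Change in payoff = $0k − ($0k) = $0k.

$0k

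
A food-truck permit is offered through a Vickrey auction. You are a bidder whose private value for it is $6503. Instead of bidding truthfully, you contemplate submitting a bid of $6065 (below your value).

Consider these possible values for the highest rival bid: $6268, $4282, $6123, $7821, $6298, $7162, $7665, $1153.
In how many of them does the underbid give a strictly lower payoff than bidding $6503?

The deviation hurts exactly when the highest competing bid lies strictly between $6065 and $6503 — underbidding then forfeits a profitable win.
$6268: inside the interval → strictly worse (loss $235).
$4282: below both → same outcome either way.
$6123: inside the interval → strictly worse (loss $380).
$7821: above both → same outcome either way.
$6298: inside the interval → strictly worse (loss $205).
$7162: above both → same outcome either way.
$7665: above both → same outcome either way.
$1153: below both → same outcome either way.
Count: 3.

3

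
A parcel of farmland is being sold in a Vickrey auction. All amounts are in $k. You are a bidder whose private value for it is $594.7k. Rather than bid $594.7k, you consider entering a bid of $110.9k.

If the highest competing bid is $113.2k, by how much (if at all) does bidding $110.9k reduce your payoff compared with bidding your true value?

Bidding your value $594.7k: you win (since $594.7k > $113.2k) and pay $113.2k. Payoff $481.5k.
Bidding $110.9k: you lose. Payoff $0k.
The competing bid $113.2k lies between your shaded bid and your value, so underbidding forfeits an item you could have won at a profitable price.
Loss from deviating = $481.5k − ($0k) = $481.5k.

$481.5k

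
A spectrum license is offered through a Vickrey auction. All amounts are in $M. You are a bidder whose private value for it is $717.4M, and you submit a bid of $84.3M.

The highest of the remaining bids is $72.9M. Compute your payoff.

Your bid $84.3M exceeds the highest competing bid $72.9M, so you win.
In a second-price auction the winner pays the second-highest bid, $72.9M.
Payoff = value − price = $717.4M − $72.9M = $644.5M.

$644.5M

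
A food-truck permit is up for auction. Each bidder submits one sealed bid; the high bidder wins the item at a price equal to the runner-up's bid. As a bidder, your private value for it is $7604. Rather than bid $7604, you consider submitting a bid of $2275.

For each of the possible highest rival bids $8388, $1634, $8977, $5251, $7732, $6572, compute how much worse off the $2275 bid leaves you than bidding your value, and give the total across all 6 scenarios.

$3385

The deviation costs you only when the competing bid falls strictly between $2275 and $7604; elsewhere both bids give the same outcome.
$8388: outcomes coincide → loss $0.
$1634: outcomes coincide → loss $0.
$8977: outcomes coincide → loss $0.
$5251: truthful payoff $2353, deviation payoff $0 → loss $2353.
$7732: outcomes coincide → loss $0.
$6572: truthful payoff $1032, deviation payoff $0 → loss $1032.
Total loss = $2353 + $1032 = $3385.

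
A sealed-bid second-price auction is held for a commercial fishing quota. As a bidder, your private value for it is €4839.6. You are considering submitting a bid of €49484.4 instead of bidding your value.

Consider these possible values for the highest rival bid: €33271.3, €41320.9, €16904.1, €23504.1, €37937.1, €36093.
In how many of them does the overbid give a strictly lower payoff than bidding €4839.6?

6

The deviation hurts exactly when the highest competing bid lies strictly between €4839.6 and €49484.4 — overbidding then wins at a price above your value.
€33271.3: inside the interval → strictly worse (loss €28431.7).
€41320.9: inside the interval → strictly worse (loss €36481.3).
€16904.1: inside the interval → strictly worse (loss €12064.5).
€23504.1: inside the interval → strictly worse (loss €18664.5).
€37937.1: inside the interval → strictly worse (loss €33097.5).
€36093: inside the interval → strictly worse (loss €31253.4).
Count: 6.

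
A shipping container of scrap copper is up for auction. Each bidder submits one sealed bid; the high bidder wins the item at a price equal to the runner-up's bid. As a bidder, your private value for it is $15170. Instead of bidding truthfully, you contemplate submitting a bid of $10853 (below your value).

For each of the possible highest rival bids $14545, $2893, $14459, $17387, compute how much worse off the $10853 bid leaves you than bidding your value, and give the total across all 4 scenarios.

The deviation costs you only when the competing bid falls strictly between $10853 and $15170; elsewhere both bids give the same outcome.
$14545: truthful payoff $625, deviation payoff $0 → loss $625.
$2893: outcomes coincide → loss $0.
$14459: truthful payoff $711, deviation payoff $0 → loss $711.
$17387: outcomes coincide → loss $0.
Total loss = $625 + $711 = $1336.
In a second-price auction your bid sets only whether you win, not what you pay, so bidding your true value is weakly dominant.

$1336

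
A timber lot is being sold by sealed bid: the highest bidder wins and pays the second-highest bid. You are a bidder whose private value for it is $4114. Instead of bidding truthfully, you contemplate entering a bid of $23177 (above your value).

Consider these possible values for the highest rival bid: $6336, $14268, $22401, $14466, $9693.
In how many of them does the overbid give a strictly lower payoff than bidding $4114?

The deviation hurts exactly when the highest competing bid lies strictly between $4114 and $23177 — overbidding then wins at a price above your value.
$6336: inside the interval → strictly worse (loss $2222).
$14268: inside the interval → strictly worse (loss $10154).
$22401: inside the interval → strictly worse (loss $18287).
$14466: inside the interval → strictly worse (loss $10352).
$9693: inside the interval → strictly worse (loss $5579).
Count: 5.

5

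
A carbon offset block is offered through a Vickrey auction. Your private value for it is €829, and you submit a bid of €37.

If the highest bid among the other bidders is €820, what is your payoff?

€0

Your bid €37 is below the highest competing bid €820, so you lose.
A losing bidder pays nothing and receives nothing: payoff = €0.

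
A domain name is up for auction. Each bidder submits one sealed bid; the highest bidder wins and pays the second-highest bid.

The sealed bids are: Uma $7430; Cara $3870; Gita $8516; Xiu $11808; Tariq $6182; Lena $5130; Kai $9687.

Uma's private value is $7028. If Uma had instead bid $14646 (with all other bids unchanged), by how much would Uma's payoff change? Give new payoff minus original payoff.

The highest bid among the other bidders is $11808; Uma's bid doesn't change that.
Original bid $7430: Uma is not highest (top rival bid is $11808); payoff $0.
Alternative bid $14646: Uma is highest, pays the top rival bid $11808; payoff $7028 − $11808 = −$4780.
Change in payoff = −$4780 − ($0) = −$4780.

−$4780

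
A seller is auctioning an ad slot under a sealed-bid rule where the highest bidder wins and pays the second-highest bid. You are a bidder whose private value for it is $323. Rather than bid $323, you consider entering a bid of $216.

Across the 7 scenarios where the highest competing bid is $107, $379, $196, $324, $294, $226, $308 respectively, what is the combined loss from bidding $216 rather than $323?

$141

The deviation costs you only when the competing bid falls strictly between $216 and $323; elsewhere both bids give the same outcome.
$107: outcomes coincide → loss $0.
$379: outcomes coincide → loss $0.
$196: outcomes coincide → loss $0.
$324: outcomes coincide → loss $0.
$294: truthful payoff $29, deviation payoff $0 → loss $29.
$226: truthful payoff $97, deviation payoff $0 → loss $97.
$308: truthful payoff $15, deviation payoff $0 → loss $15.
Total loss = $29 + $97 + $15 = $141.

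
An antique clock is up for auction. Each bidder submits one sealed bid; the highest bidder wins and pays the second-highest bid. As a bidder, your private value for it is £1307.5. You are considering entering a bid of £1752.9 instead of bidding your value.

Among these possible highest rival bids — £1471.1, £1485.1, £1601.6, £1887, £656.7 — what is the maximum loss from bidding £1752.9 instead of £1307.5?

£1471.1: truthful gives £0, deviation gives −£163.6 → loss £163.6.
£1485.1: truthful gives £0, deviation gives −£177.6 → loss £177.6.
£1601.6: truthful gives £0, deviation gives −£294.1 → loss £294.1.
£1887: same outcome either way → loss £0.
£656.7: same outcome either way → loss £0.
Maximum loss: £294.1.

£294.1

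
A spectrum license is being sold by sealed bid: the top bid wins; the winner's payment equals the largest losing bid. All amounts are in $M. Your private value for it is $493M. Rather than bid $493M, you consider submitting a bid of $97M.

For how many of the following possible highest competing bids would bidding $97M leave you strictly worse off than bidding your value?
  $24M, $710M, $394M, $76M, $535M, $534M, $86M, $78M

1

The deviation hurts exactly when the highest competing bid lies strictly between $97M and $493M — underbidding then forfeits a profitable win.
$24M: below both → same outcome either way.
$710M: above both → same outcome either way.
$394M: inside the interval → strictly worse (loss $99M).
$76M: below both → same outcome either way.
$535M: above both → same outcome either way.
$534M: above both → same outcome either way.
$86M: below both → same outcome either way.
$78M: below both → same outcome either way.
Count: 1.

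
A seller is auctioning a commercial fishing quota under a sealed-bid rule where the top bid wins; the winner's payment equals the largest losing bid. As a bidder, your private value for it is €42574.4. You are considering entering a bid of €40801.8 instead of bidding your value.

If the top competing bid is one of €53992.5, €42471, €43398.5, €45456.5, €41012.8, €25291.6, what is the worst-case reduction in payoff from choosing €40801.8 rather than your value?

€1561.6

€53992.5: same outcome either way → loss €0.
€42471: truthful gives €103.4, deviation gives €0 → loss €103.4.
€43398.5: same outcome either way → loss €0.
€45456.5: same outcome either way → loss €0.
€41012.8: truthful gives €1561.6, deviation gives €0 → loss €1561.6.
€25291.6: same outcome either way → loss €0.
Maximum loss: €1561.6.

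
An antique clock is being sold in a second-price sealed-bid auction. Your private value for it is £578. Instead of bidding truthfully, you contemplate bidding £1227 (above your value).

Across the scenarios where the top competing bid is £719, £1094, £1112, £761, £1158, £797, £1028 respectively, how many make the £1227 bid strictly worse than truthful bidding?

The deviation hurts exactly when the highest competing bid lies strictly between £578 and £1227 — overbidding then wins at a price above your value.
£719: inside the interval → strictly worse (loss £141).
£1094: inside the interval → strictly worse (loss £516).
£1112: inside the interval → strictly worse (loss £534).
£761: inside the interval → strictly worse (loss £183).
£1158: inside the interval → strictly worse (loss £580).
£797: inside the interval → strictly worse (loss £219).
£1028: inside the interval → strictly worse (loss £450).
Count: 7.

7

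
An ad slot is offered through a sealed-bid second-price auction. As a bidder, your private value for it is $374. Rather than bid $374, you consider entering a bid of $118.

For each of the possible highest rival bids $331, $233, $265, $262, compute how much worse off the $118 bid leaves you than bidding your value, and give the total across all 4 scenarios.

$405

The deviation costs you only when the competing bid falls strictly between $118 and $374; elsewhere both bids give the same outcome.
$331: truthful payoff $43, deviation payoff $0 → loss $43.
$233: truthful payoff $141, deviation payoff $0 → loss $141.
$265: truthful payoff $109, deviation payoff $0 → loss $109.
$262: truthful payoff $112, deviation payoff $0 → loss $112.
Total loss = $43 + $141 + $109 + $112 = $405.
Because the price is fixed by the runner-up's bid, deviating from your value can only change a good outcome into a bad one — never the reverse.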